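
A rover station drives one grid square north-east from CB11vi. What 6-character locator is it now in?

Longitude subsquare v = 21; +1 → 22 = w.
Latitude subsquare i = 8; +1 → 9 = j.

CB11wj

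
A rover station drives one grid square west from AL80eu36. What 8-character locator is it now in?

Longitude extended square 3; −1 → 2.
The latitude characters are unchanged.

AL80eu26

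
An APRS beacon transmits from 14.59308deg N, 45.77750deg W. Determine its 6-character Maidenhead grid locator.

Shift to the Maidenhead origin (180°W, 90°S): lon 134.2225, lat 104.5931.
Field (20°×10°, letters A–R): 134.2225/20 → 6 → G, 104.5931/10 → 10 → K; chars GK.
Square (2°×1°, digits 0–9): 14.2225/2 → 7, 4.5931/1 → 4; chars 74.
Subsquare (5′×2.5′, letters a–x): 0.2225/0.0833333 → 2 → c, 0.5931/0.0416667 → 14 → o; chars co.

GK74co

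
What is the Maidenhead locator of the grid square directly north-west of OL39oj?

OL39nk

Longitude subsquare o = 14; −1 → 13 = n.
Latitude subsquare j = 9; +1 → 10 = k.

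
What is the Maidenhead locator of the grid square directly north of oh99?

OI90

Latitude square 9; +1 → 10, wraps to 0, carry into field.
Latitude field H = 7; +1 → 8 = I.
The longitude characters are unchanged.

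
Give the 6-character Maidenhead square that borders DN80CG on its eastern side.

DN80dg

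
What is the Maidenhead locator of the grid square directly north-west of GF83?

GF74

Longitude square 8; −1 → 7.
Latitude square 3; +1 → 4.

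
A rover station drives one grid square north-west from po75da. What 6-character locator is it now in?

PO75cb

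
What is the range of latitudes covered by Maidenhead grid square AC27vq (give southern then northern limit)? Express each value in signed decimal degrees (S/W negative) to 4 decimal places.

Field A=0, C=2: +0·20° lon, +2·10° lat → SW at lon -180°, lat -70°.
Square 2, 7: +2·2° lon, +7·1° lat → SW at lon -176°, lat -63°.
Subsquare v=21, q=16: +21·0.0833333° lon, +16·0.0416667° lat → SW at lon -174.25°, lat -62.3333°.
Cell spans 0.0833333° lon × 0.0416667° lat.
south -62.3333, north -62.2917.

-62.3333, -62.2917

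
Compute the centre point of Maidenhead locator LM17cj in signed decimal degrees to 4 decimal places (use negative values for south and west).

37.3958, 42.2083

Field L=11, M=12: +11·20° lon, +12·10° lat → SW at lon 40°, lat 30°.
Square 1, 7: +1·2° lon, +7·1° lat → SW at lon 42°, lat 37°.
Subsquare c=2, j=9: +2·0.0833333° lon, +9·0.0416667° lat → SW at lon 42.1667°, lat 37.375°.
Cell spans 0.0833333° lon × 0.0416667° lat. Centre is SW corner plus half of each.
latitude 37.3958, longitude 42.2083.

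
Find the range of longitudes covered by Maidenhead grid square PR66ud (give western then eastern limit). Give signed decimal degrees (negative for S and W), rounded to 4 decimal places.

Field P=15, R=17: +15·20° lon, +17·10° lat → SW at lon 120°, lat 80°.
Square 6, 6: +6·2° lon, +6·1° lat → SW at lon 132°, lat 86°.
Subsquare u=20, d=3: +20·0.0833333° lon, +3·0.0416667° lat → SW at lon 133.667°, lat 86.125°.
Cell spans 0.0833333° lon × 0.0416667° lat.
west 133.6667, east 133.7500.

133.6667, 133.7500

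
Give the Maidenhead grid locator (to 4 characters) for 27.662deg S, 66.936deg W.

FG62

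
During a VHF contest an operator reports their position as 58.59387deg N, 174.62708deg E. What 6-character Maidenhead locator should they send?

RO78ho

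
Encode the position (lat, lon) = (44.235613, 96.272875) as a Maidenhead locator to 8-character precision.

Add 180° to longitude and 90° to latitude: 276.27287, 134.23561.
Field: 276.27287/20 → 13 → N, 134.23561/10 → 13 → N; chars NN.
Square: 16.27287/2 → 8, 4.23561/1 → 4; chars 84.
Subsquare: 0.27287/0.0833333 → 3 → d, 0.23561/0.0416667 → 5 → f; chars df.
Extended square: 0.02287/0.00833333 → 2, 0.02728/0.00416667 → 6; chars 26.

NN84df26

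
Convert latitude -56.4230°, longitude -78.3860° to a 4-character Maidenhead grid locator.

FD03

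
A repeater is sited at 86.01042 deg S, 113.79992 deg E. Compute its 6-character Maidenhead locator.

Add 180° to longitude and 90° to latitude: 293.7999, 3.9896.
Field: 293.7999/20 → 14 → O, 3.9896/10 → 0 → A; chars OA.
Square: 13.7999/2 → 6, 3.9896/1 → 3; chars 63.
Subsquare: 1.7999/0.0833333 → 21 → v, 0.9896/0.0416667 → 23 → x; chars vx.

OA63vx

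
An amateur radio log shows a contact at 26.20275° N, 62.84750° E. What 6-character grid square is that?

ML16ke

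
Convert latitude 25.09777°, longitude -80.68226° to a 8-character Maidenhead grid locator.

EL95pc83

Shift to the Maidenhead origin (180°W, 90°S): lon 99.31774, lat 115.09777.
Field: 99.31774/20 → 4 → E, 115.09777/10 → 11 → L; chars EL.
Square: 19.31774/2 → 9, 5.09777/1 → 5; chars 95.
Subsquare: 1.31774/0.0833333 → 15 → p, 0.09777/0.0416667 → 2 → c; chars pc.
Extended square: 0.06774/0.00833333 → 8, 0.01444/0.00416667 → 3; chars 83.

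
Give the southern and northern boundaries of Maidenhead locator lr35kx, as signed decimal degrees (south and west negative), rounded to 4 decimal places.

Field L=11, R=17: +11·20° lon, +17·10° lat → SW at lon 40°, lat 80°.
Square 3, 5: +3·2° lon, +5·1° lat → SW at lon 46°, lat 85°.
Subsquare k=10, x=23: +10·0.0833333° lon, +23·0.0416667° lat → SW at lon 46.8333°, lat 85.9583°.
Cell spans 0.0833333° lon × 0.0416667° lat.
south 85.9583, north 86.0000.

85.9583, 86.0000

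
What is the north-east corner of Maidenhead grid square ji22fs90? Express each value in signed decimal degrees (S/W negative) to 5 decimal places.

-7.24583, 4.50000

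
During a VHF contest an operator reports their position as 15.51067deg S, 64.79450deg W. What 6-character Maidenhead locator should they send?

Offset from 180°W / 90°S: lon 115.2055°, lat 74.4893°.
Field: lon ⌊115.2055/20⌋ = 5 → F; lat ⌊74.4893/10⌋ = 7 → H.
Square: lon ⌊15.2055/2⌋ = 7; lat ⌊4.4893/1⌋ = 4.
Subsquare: lon ⌊1.2055/0.0833333⌋ = 14 → o; lat ⌊0.4893/0.0416667⌋ = 11 → l.

FH74ol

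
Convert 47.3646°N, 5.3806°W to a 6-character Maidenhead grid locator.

IN77hi

Shift to the Maidenhead origin (180°W, 90°S): lon 174.6194, lat 137.3646.
Field: 174.6194/20 → 8 → I, 137.3646/10 → 13 → N; chars IN.
Square: 14.6194/2 → 7, 7.3646/1 → 7; chars 77.
Subsquare: 0.6194/0.0833333 → 7 → h, 0.3646/0.0416667 → 8 → i; chars hi.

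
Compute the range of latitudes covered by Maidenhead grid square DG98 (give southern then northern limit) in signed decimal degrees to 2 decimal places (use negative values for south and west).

-22.00, -21.00

Field D=3, G=6: +3·20° lon, +6·10° lat → SW at lon -120°, lat -30°.
Square 9, 8: +9·2° lon, +8·1° lat → SW at lon -102°, lat -22°.
Cell spans 2° lon × 1° lat.
south -22.00, north -21.00.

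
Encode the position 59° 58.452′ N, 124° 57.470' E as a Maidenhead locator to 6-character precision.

PO29lx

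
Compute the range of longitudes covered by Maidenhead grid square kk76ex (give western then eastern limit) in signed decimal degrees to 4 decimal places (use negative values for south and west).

34.3333, 34.4167

Field K=10, K=10: +10·20° lon, +10·10° lat → SW at lon 20°, lat 10°.
Square 7, 6: +7·2° lon, +6·1° lat → SW at lon 34°, lat 16°.
Subsquare e=4, x=23: +4·0.0833333° lon, +23·0.0416667° lat → SW at lon 34.3333°, lat 16.9583°.
Cell spans 0.0833333° lon × 0.0416667° lat.
west 34.3333, east 34.4167.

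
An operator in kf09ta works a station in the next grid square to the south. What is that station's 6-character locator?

KF08tx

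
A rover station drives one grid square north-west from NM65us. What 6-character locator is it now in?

NM65tt

Longitude subsquare u = 20; −1 → 19 = t.
Latitude subsquare s = 18; +1 → 19 = t.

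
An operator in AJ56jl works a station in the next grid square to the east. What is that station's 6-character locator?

AJ56kl

Longitude subsquare j = 9; +1 → 10 = k.
The latitude characters are unchanged.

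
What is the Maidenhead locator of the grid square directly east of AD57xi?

Longitude subsquare x = 23; +1 → 24, wraps to 0 = a, carry into square.
Longitude square 5; +1 → 6.
The latitude characters are unchanged.

AD67ai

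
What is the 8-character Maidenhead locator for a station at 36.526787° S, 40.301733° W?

GF93ul33

Shift to the Maidenhead origin (180°W, 90°S): lon 139.69827, lat 53.47321.
Field: lon ⌊139.69827/20⌋ = 6 → G; lat ⌊53.47321/10⌋ = 5 → F.
Square: lon ⌊19.69827/2⌋ = 9; lat ⌊3.47321/1⌋ = 3.
Subsquare: lon ⌊1.69827/0.0833333⌋ = 20 → u; lat ⌊0.47321/0.0416667⌋ = 11 → l.
Extended square: lon ⌊0.03160/0.00833333⌋ = 3; lat ⌊0.01488/0.00416667⌋ = 3.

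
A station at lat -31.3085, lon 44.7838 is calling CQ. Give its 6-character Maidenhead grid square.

Shift to the Maidenhead origin (180°W, 90°S): lon 224.7838, lat 58.6915.
Field (20°×10°, letters A–R): lon ⌊224.7838/20⌋ = 11 → L; lat ⌊58.6915/10⌋ = 5 → F.
Square (2°×1°, digits 0–9): lon ⌊4.7838/2⌋ = 2; lat ⌊8.6915/1⌋ = 8.
Subsquare (5′×2.5′, letters a–x): lon ⌊0.7838/0.0833333⌋ = 9 → j; lat ⌊0.6915/0.0416667⌋ = 16 → q.

LF28jq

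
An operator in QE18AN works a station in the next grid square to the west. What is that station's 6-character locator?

Longitude subsquare a = 0; −1 → -1, wraps to 23 = x, carry into square.
Longitude square 1; −1 → 0.
The latitude characters are unchanged.

QE08xn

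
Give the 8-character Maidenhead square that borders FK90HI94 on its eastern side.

Longitude extended square 9; +1 → 10, wraps to 0, carry into subsquare.
Longitude subsquare h = 7; +1 → 8 = i.
The latitude characters are unchanged.

FK90ii04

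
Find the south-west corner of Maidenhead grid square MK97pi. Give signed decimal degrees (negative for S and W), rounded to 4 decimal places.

Field M=12, K=10: +12·20° lon, +10·10° lat → SW at lon 60°, lat 10°.
Square 9, 7: +9·2° lon, +7·1° lat → SW at lon 78°, lat 17°.
Subsquare p=15, i=8: +15·0.0833333° lon, +8·0.0416667° lat → SW at lon 79.25°, lat 17.3333°.
latitude 17.3333, longitude 79.2500.

17.3333, 79.2500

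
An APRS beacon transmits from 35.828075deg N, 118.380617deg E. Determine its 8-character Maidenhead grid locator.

Add 180° to longitude and 90° to latitude: 298.38062, 125.82807.
Field (20°×10°, letters A–R): lon ⌊298.38062/20⌋ = 14 → O; lat ⌊125.82807/10⌋ = 12 → M.
Square (2°×1°, digits 0–9): lon ⌊18.38062/2⌋ = 9; lat ⌊5.82807/1⌋ = 5.
Subsquare (5′×2.5′, letters a–x): lon ⌊0.38062/0.0833333⌋ = 4 → e; lat ⌊0.82807/0.0416667⌋ = 19 → t.
Extended square (30″×15″, digits 0–9): lon ⌊0.04728/0.00833333⌋ = 5; lat ⌊0.03641/0.00416667⌋ = 8.

OM95et58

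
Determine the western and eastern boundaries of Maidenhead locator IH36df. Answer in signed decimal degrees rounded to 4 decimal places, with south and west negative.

-13.7500, -13.6667

Field I=8, H=7: +8·20° lon, +7·10° lat → SW at lon -20°, lat -20°.
Square 3, 6: +3·2° lon, +6·1° lat → SW at lon -14°, lat -14°.
Subsquare d=3, f=5: +3·0.0833333° lon, +5·0.0416667° lat → SW at lon -13.75°, lat -13.7917°.
Cell spans 0.0833333° lon × 0.0416667° lat.
west -13.7500, east -13.6667.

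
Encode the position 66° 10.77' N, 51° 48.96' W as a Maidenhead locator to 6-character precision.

Shift to the Maidenhead origin (180°W, 90°S): lon 128.1840, lat 156.1795.
Field: 128.1840/20 → 6 → G, 156.1795/10 → 15 → P; chars GP.
Square: 8.1840/2 → 4, 6.1795/1 → 6; chars 46.
Subsquare: 0.1840/0.0833333 → 2 → c, 0.1795/0.0416667 → 4 → e; chars ce.

GP46ce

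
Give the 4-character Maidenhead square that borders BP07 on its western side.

Longitude square 0; −1 → -1, wraps to 9, carry into field.
Longitude field B = 1; −1 → 0 = A.
The latitude characters are unchanged.

AP97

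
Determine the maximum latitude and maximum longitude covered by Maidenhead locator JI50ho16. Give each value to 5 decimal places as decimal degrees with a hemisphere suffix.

9.38750° S, 10.60000° E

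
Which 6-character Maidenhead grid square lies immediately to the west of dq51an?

DQ41xn

Longitude subsquare a = 0; −1 → -1, wraps to 23 = x, carry into square.
Longitude square 5; −1 → 4.
The latitude characters are unchanged.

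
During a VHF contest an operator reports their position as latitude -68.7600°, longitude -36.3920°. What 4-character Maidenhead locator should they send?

HC11

Shift to the Maidenhead origin (180°W, 90°S): lon 143.61, lat 21.24.
Field: 143.61/20 → 7 → H, 21.24/10 → 2 → C; chars HC.
Square: 3.61/2 → 1, 1.24/1 → 1; chars 11.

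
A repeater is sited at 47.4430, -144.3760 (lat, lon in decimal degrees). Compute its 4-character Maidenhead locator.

BN77

Shift to the Maidenhead origin (180°W, 90°S): lon 35.62, lat 137.44.
Field: lon ⌊35.62/20⌋ = 1 → B; lat ⌊137.44/10⌋ = 13 → N.
Square: lon ⌊15.62/2⌋ = 7; lat ⌊7.44/1⌋ = 7.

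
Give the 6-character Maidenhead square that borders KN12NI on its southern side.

KN12nh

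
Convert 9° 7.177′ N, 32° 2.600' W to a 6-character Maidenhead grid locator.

Add 180° to longitude and 90° to latitude: 147.9567, 99.1196.
Field: lon ⌊147.9567/20⌋ = 7 → H; lat ⌊99.1196/10⌋ = 9 → J.
Square: lon ⌊7.9567/2⌋ = 3; lat ⌊9.1196/1⌋ = 9.
Subsquare: lon ⌊1.9567/0.0833333⌋ = 23 → x; lat ⌊0.1196/0.0416667⌋ = 2 → c.

HJ39xc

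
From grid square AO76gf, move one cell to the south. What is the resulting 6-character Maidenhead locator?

AO76ge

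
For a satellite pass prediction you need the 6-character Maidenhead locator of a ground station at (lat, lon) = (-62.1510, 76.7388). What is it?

MC87iu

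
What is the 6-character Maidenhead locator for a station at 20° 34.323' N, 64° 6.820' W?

Add 180° to longitude and 90° to latitude: 115.8863, 110.5721.
Field: 115.8863/20 → 5 → F, 110.5721/10 → 11 → L; chars FL.
Square: 15.8863/2 → 7, 0.5721/1 → 0; chars 70.
Subsquare: 1.8863/0.0833333 → 22 → w, 0.5721/0.0416667 → 13 → n; chars wn.

FL70wn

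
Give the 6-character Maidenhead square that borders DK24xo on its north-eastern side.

DK34ap

Longitude subsquare x = 23; +1 → 24, wraps to 0 = a, carry into square.
Longitude square 2; +1 → 3.
Latitude subsquare o = 14; +1 → 15 = p.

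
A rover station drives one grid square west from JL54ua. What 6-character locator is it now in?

JL54ta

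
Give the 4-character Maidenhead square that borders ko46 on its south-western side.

KO35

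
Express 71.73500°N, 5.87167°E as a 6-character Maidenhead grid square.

Shift to the Maidenhead origin (180°W, 90°S): lon 185.8717, lat 161.7350.
Field: lon ⌊185.8717/20⌋ = 9 → J; lat ⌊161.7350/10⌋ = 16 → Q.
Square: lon ⌊5.8717/2⌋ = 2; lat ⌊1.7350/1⌋ = 1.
Subsquare: lon ⌊1.8717/0.0833333⌋ = 22 → w; lat ⌊0.7350/0.0416667⌋ = 17 → r.

JQ21wr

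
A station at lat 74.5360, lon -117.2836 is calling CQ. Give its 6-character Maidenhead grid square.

Shift to the Maidenhead origin (180°W, 90°S): lon 62.7164, lat 164.5360.
Field (20°×10°, letters A–R): lon ⌊62.7164/20⌋ = 3 → D; lat ⌊164.5360/10⌋ = 16 → Q.
Square (2°×1°, digits 0–9): lon ⌊2.7164/2⌋ = 1; lat ⌊4.5360/1⌋ = 4.
Subsquare (5′×2.5′, letters a–x): lon ⌊0.7164/0.0833333⌋ = 8 → i; lat ⌊0.5360/0.0416667⌋ = 12 → m.

DQ14im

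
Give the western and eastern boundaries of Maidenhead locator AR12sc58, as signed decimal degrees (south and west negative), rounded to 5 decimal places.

-176.45833, -176.45000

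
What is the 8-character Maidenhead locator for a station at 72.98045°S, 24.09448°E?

KB27ba14

Shift to the Maidenhead origin (180°W, 90°S): lon 204.09448, lat 17.01955.
Field (20°×10°, letters A–R): lon ⌊204.09448/20⌋ = 10 → K; lat ⌊17.01955/10⌋ = 1 → B.
Square (2°×1°, digits 0–9): lon ⌊4.09448/2⌋ = 2; lat ⌊7.01955/1⌋ = 7.
Subsquare (5′×2.5′, letters a–x): lon ⌊0.09448/0.0833333⌋ = 1 → b; lat ⌊0.01955/0.0416667⌋ = 0 → a.
Extended square (30″×15″, digits 0–9): lon ⌊0.01115/0.00833333⌋ = 1; lat ⌊0.01955/0.00416667⌋ = 4.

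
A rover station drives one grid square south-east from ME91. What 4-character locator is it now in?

NE00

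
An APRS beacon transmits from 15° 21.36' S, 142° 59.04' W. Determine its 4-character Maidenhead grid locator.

Offset from 180°W / 90°S: lon 37.02°, lat 74.64°.
Field (20°×10°, letters A–R): lon ⌊37.02/20⌋ = 1 → B; lat ⌊74.64/10⌋ = 7 → H.
Square (2°×1°, digits 0–9): lon ⌊17.02/2⌋ = 8; lat ⌊4.64/1⌋ = 4.

BH84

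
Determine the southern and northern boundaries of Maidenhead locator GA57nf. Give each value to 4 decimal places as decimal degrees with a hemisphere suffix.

82.7917° S, 82.7500° S

Field G=6, A=0: +6·20° lon, +0·10° lat → SW at lon -60°, lat -90°.
Square 5, 7: +5·2° lon, +7·1° lat → SW at lon -50°, lat -83°.
Subsquare n=13, f=5: +13·0.0833333° lon, +5·0.0416667° lat → SW at lon -48.9167°, lat -82.7917°.
Cell spans 0.0833333° lon × 0.0416667° lat.
south 82.7917° S, north 82.7500° S.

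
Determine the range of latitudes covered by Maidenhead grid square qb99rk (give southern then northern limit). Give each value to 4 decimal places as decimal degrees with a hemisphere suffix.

Field Q=16, B=1: +16·20° lon, +1·10° lat → SW at lon 140°, lat -80°.
Square 9, 9: +9·2° lon, +9·1° lat → SW at lon 158°, lat -71°.
Subsquare r=17, k=10: +17·0.0833333° lon, +10·0.0416667° lat → SW at lon 159.417°, lat -70.5833°.
Cell spans 0.0833333° lon × 0.0416667° lat.
south 70.5833° S, north 70.5417° S.

70.5833° S, 70.5417° S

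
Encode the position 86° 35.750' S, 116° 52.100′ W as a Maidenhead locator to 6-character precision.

Shift to the Maidenhead origin (180°W, 90°S): lon 63.1317, lat 3.4042.
Field (20°×10°, letters A–R): 63.1317/20 → 3 → D, 3.4042/10 → 0 → A; chars DA.
Square (2°×1°, digits 0–9): 3.1317/2 → 1, 3.4042/1 → 3; chars 13.
Subsquare (5′×2.5′, letters a–x): 1.1317/0.0833333 → 13 → n, 0.4042/0.0416667 → 9 → j; chars nj.

DA13nj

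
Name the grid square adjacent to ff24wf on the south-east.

Longitude subsquare w = 22; +1 → 23 = x.
Latitude subsquare f = 5; −1 → 4 = e.

FF24xe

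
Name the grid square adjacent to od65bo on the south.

OD65bn

Latitude subsquare o = 14; −1 → 13 = n.
The longitude characters are unchanged.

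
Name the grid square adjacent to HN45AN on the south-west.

Longitude subsquare a = 0; −1 → -1, wraps to 23 = x, carry into square.
Longitude square 4; −1 → 3.
Latitude subsquare n = 13; −1 → 12 = m.

HN35xm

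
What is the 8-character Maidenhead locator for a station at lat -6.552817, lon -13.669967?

Offset from 180°W / 90°S: lon 166.33003°, lat 83.44718°.
Field (20°×10°, letters A–R): 166.33003/20 → 8 → I, 83.44718/10 → 8 → I; chars II.
Square (2°×1°, digits 0–9): 6.33003/2 → 3, 3.44718/1 → 3; chars 33.
Subsquare (5′×2.5′, letters a–x): 0.33003/0.0833333 → 3 → d, 0.44718/0.0416667 → 10 → k; chars dk.
Extended square (30″×15″, digits 0–9): 0.08003/0.00833333 → 9, 0.03052/0.00416667 → 7; chars 97.

II33dk97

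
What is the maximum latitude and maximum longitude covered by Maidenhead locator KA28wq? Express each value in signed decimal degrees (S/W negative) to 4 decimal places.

-81.2917, 25.9167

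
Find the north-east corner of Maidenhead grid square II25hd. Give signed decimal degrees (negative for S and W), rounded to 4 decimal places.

-4.8333, -15.3333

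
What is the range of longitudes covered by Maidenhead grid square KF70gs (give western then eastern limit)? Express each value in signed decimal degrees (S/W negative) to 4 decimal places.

34.5000, 34.5833

Field K=10, F=5: +10·20° lon, +5·10° lat → SW at lon 20°, lat -40°.
Square 7, 0: +7·2° lon, +0·1° lat → SW at lon 34°, lat -40°.
Subsquare g=6, s=18: +6·0.0833333° lon, +18·0.0416667° lat → SW at lon 34.5°, lat -39.25°.
Cell spans 0.0833333° lon × 0.0416667° lat.
west 34.5000, east 34.5833.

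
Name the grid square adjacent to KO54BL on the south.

Latitude subsquare l = 11; −1 → 10 = k.
The longitude characters are unchanged.

KO54bk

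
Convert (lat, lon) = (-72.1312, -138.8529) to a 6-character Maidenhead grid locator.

CB07nu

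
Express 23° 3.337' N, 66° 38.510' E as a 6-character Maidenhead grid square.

ML33hb

Offset from 180°W / 90°S: lon 246.6418°, lat 113.0556°.
Field (20°×10°, letters A–R): 246.6418/20 → 12 → M, 113.0556/10 → 11 → L; chars ML.
Square (2°×1°, digits 0–9): 6.6418/2 → 3, 3.0556/1 → 3; chars 33.
Subsquare (5′×2.5′, letters a–x): 0.6418/0.0833333 → 7 → h, 0.0556/0.0416667 → 1 → b; chars hb.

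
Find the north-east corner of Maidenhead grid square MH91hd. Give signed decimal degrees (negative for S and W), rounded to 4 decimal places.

-18.8333, 78.6667

Field M=12, H=7: +12·20° lon, +7·10° lat → SW at lon 60°, lat -20°.
Square 9, 1: +9·2° lon, +1·1° lat → SW at lon 78°, lat -19°.
Subsquare h=7, d=3: +7·0.0833333° lon, +3·0.0416667° lat → SW at lon 78.5833°, lat -18.875°.
Cell spans 0.0833333° lon × 0.0416667° lat. NE corner is SW corner plus one full cell.
latitude -18.8333, longitude 78.6667.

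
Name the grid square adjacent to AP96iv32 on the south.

AP96iv31

Latitude extended square 2; −1 → 1.
The longitude characters are unchanged.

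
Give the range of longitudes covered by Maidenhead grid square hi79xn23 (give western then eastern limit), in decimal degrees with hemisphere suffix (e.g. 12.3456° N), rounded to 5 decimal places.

Field H=7, I=8: +7·20° lon, +8·10° lat → SW at lon -40°, lat -10°.
Square 7, 9: +7·2° lon, +9·1° lat → SW at lon -26°, lat -1°.
Subsquare x=23, n=13: +23·0.0833333° lon, +13·0.0416667° lat → SW at lon -24.0833°, lat -0.458333°.
Extended square 2, 3: +2·0.00833333° lon, +3·0.00416667° lat → SW at lon -24.0667°, lat -0.445833°.
Cell spans 0.00833333° lon × 0.00416667° lat.
west 24.06667° W, east 24.05833° W.

24.06667° W, 24.05833° W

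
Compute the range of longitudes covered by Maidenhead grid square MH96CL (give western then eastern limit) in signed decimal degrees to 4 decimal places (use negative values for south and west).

Field M=12, H=7: +12·20° lon, +7·10° lat → SW at lon 60°, lat -20°.
Square 9, 6: +9·2° lon, +6·1° lat → SW at lon 78°, lat -14°.
Subsquare c=2, l=11: +2·0.0833333° lon, +11·0.0416667° lat → SW at lon 78.1667°, lat -13.5417°.
Cell spans 0.0833333° lon × 0.0416667° lat.
west 78.1667, east 78.2500.

78.1667, 78.2500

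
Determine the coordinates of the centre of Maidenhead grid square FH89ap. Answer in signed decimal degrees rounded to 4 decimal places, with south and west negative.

Field F=5, H=7: +5·20° lon, +7·10° lat → SW at lon -80°, lat -20°.
Square 8, 9: +8·2° lon, +9·1° lat → SW at lon -64°, lat -11°.
Subsquare a=0, p=15: +0·0.0833333° lon, +15·0.0416667° lat → SW at lon -64°, lat -10.375°.
Cell spans 0.0833333° lon × 0.0416667° lat. Centre is SW corner plus half of each.
latitude -10.3542, longitude -63.9583.

-10.3542, -63.9583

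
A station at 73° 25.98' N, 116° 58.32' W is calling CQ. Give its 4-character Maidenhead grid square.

Shift to the Maidenhead origin (180°W, 90°S): lon 63.03, lat 163.43.
Field: 63.03/20 → 3 → D, 163.43/10 → 16 → Q; chars DQ.
Square: 3.03/2 → 1, 3.43/1 → 3; chars 13.

DQ13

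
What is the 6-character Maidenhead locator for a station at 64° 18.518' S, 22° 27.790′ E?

KC15fq

Offset from 180°W / 90°S: lon 202.4632°, lat 25.6914°.
Field: lon ⌊202.4632/20⌋ = 10 → K; lat ⌊25.6914/10⌋ = 2 → C.
Square: lon ⌊2.4632/2⌋ = 1; lat ⌊5.6914/1⌋ = 5.
Subsquare: lon ⌊0.4632/0.0833333⌋ = 5 → f; lat ⌊0.6914/0.0416667⌋ = 16 → q.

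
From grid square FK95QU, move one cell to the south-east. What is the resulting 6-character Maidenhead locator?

FK95rt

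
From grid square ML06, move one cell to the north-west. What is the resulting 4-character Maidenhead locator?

LL97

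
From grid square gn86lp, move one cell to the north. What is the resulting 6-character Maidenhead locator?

Latitude subsquare p = 15; +1 → 16 = q.
The longitude characters are unchanged.

GN86lq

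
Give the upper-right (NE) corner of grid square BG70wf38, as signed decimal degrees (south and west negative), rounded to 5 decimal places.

Field B=1, G=6: +1·20° lon, +6·10° lat → SW at lon -160°, lat -30°.
Square 7, 0: +7·2° lon, +0·1° lat → SW at lon -146°, lat -30°.
Subsquare w=22, f=5: +22·0.0833333° lon, +5·0.0416667° lat → SW at lon -144.167°, lat -29.7917°.
Extended square 3, 8: +3·0.00833333° lon, +8·0.00416667° lat → SW at lon -144.142°, lat -29.7583°.
Cell spans 0.00833333° lon × 0.00416667° lat. NE corner is SW corner plus one full cell.
latitude -29.75417, longitude -144.13333.

-29.75417, -144.13333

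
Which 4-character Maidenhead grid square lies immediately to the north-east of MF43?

Longitude square 4; +1 → 5.
Latitude square 3; +1 → 4.

MF54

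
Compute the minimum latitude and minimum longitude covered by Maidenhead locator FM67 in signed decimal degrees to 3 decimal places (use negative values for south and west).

Field F=5, M=12: +5·20° lon, +12·10° lat → SW at lon -80°, lat 30°.
Square 6, 7: +6·2° lon, +7·1° lat → SW at lon -68°, lat 37°.
latitude 37.000, longitude -68.000.

37.000, -68.000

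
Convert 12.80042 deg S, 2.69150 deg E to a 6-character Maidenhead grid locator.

JH17ie

Offset from 180°W / 90°S: lon 182.6915°, lat 77.1996°.
Field: lon ⌊182.6915/20⌋ = 9 → J; lat ⌊77.1996/10⌋ = 7 → H.
Square: lon ⌊2.6915/2⌋ = 1; lat ⌊7.1996/1⌋ = 7.
Subsquare: lon ⌊0.6915/0.0833333⌋ = 8 → i; lat ⌊0.1996/0.0416667⌋ = 4 → e.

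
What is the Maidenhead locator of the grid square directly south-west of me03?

LE92

Longitude square 0; −1 → -1, wraps to 9, carry into field.
Longitude field M = 12; −1 → 11 = L.
Latitude square 3; −1 → 2.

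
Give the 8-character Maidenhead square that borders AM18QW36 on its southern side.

Latitude extended square 6; −1 → 5.
The longitude characters are unchanged.

AM18qw35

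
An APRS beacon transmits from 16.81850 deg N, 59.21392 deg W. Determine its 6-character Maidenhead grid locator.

GK06jt

Offset from 180°W / 90°S: lon 120.7861°, lat 106.8185°.
Field: lon ⌊120.7861/20⌋ = 6 → G; lat ⌊106.8185/10⌋ = 10 → K.
Square: lon ⌊0.7861/2⌋ = 0; lat ⌊6.8185/1⌋ = 6.
Subsquare: lon ⌊0.7861/0.0833333⌋ = 9 → j; lat ⌊0.8185/0.0416667⌋ = 19 → t.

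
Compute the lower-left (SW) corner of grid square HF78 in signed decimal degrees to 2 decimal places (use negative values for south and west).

Field H=7, F=5: +7·20° lon, +5·10° lat → SW at lon -40°, lat -40°.
Square 7, 8: +7·2° lon, +8·1° lat → SW at lon -26°, lat -32°.
latitude -32.00, longitude -26.00.

-32.00, -26.00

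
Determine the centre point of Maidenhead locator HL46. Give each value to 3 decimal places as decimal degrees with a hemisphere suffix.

Field H=7, L=11: +7·20° lon, +11·10° lat → SW at lon -40°, lat 20°.
Square 4, 6: +4·2° lon, +6·1° lat → SW at lon -32°, lat 26°.
Cell spans 2° lon × 1° lat. Centre is SW corner plus half of each.
latitude 26.500° N, longitude 31.000° W.

26.500° N, 31.000° W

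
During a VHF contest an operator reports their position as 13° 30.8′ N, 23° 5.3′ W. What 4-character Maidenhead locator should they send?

Shift to the Maidenhead origin (180°W, 90°S): lon 156.91, lat 103.51.
Field: 156.91/20 → 7 → H, 103.51/10 → 10 → K; chars HK.
Square: 16.91/2 → 8, 3.51/1 → 3; chars 83.

HK83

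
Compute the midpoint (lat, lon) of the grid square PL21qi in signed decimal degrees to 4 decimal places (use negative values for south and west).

21.3542, 125.3750

Field P=15, L=11: +15·20° lon, +11·10° lat → SW at lon 120°, lat 20°.
Square 2, 1: +2·2° lon, +1·1° lat → SW at lon 124°, lat 21°.
Subsquare q=16, i=8: +16·0.0833333° lon, +8·0.0416667° lat → SW at lon 125.333°, lat 21.3333°.
Cell spans 0.0833333° lon × 0.0416667° lat. Centre is SW corner plus half of each.
latitude 21.3542, longitude 125.3750.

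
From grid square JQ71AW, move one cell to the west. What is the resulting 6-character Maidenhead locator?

Longitude subsquare a = 0; −1 → -1, wraps to 23 = x, carry into square.
Longitude square 7; −1 → 6.
The latitude characters are unchanged.

JQ61xw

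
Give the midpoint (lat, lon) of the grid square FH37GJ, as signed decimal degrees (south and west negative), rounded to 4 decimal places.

-12.6042, -73.4583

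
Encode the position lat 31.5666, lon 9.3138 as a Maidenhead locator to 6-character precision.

Offset from 180°W / 90°S: lon 189.3138°, lat 121.5666°.
Field (20°×10°, letters A–R): 189.3138/20 → 9 → J, 121.5666/10 → 12 → M; chars JM.
Square (2°×1°, digits 0–9): 9.3138/2 → 4, 1.5666/1 → 1; chars 41.
Subsquare (5′×2.5′, letters a–x): 1.3138/0.0833333 → 15 → p, 0.5666/0.0416667 → 13 → n; chars pn.

JM41pn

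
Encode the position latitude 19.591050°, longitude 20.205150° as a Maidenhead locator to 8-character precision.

KK09co41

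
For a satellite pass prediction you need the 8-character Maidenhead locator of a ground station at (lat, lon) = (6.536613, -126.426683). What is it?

Shift to the Maidenhead origin (180°W, 90°S): lon 53.57332, lat 96.53661.
Field (20°×10°, letters A–R): lon ⌊53.57332/20⌋ = 2 → C; lat ⌊96.53661/10⌋ = 9 → J.
Square (2°×1°, digits 0–9): lon ⌊13.57332/2⌋ = 6; lat ⌊6.53661/1⌋ = 6.
Subsquare (5′×2.5′, letters a–x): lon ⌊1.57332/0.0833333⌋ = 18 → s; lat ⌊0.53661/0.0416667⌋ = 12 → m.
Extended square (30″×15″, digits 0–9): lon ⌊0.07332/0.00833333⌋ = 8; lat ⌊0.03661/0.00416667⌋ = 8.

CJ66sm88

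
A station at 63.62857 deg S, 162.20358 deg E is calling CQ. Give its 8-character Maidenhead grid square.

Shift to the Maidenhead origin (180°W, 90°S): lon 342.20358, lat 26.37143.
Field: 342.20358/20 → 17 → R, 26.37143/10 → 2 → C; chars RC.
Square: 2.20358/2 → 1, 6.37143/1 → 6; chars 16.
Subsquare: 0.20358/0.0833333 → 2 → c, 0.37143/0.0416667 → 8 → i; chars ci.
Extended square: 0.03691/0.00833333 → 4, 0.03810/0.00416667 → 9; chars 49.

RC16ci49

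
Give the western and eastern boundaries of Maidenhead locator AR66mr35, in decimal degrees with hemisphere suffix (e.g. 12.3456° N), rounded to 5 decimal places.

166.97500° W, 166.96667° W

Field A=0, R=17: +0·20° lon, +17·10° lat → SW at lon -180°, lat 80°.
Square 6, 6: +6·2° lon, +6·1° lat → SW at lon -168°, lat 86°.
Subsquare m=12, r=17: +12·0.0833333° lon, +17·0.0416667° lat → SW at lon -167°, lat 86.7083°.
Extended square 3, 5: +3·0.00833333° lon, +5·0.00416667° lat → SW at lon -166.975°, lat 86.7292°.
Cell spans 0.00833333° lon × 0.00416667° lat.
west 166.97500° W, east 166.96667° W.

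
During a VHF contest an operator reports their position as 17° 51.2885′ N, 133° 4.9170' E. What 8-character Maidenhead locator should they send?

Add 180° to longitude and 90° to latitude: 313.08195, 107.85481.
Field: lon ⌊313.08195/20⌋ = 15 → P; lat ⌊107.85481/10⌋ = 10 → K.
Square: lon ⌊13.08195/2⌋ = 6; lat ⌊7.85481/1⌋ = 7.
Subsquare: lon ⌊1.08195/0.0833333⌋ = 12 → m; lat ⌊0.85481/0.0416667⌋ = 20 → u.
Extended square: lon ⌊0.08195/0.00833333⌋ = 9; lat ⌊0.02148/0.00416667⌋ = 5.

PK67mu95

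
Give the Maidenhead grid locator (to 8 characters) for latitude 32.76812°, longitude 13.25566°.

Add 180° to longitude and 90° to latitude: 193.25566, 122.76812.
Field: lon ⌊193.25566/20⌋ = 9 → J; lat ⌊122.76812/10⌋ = 12 → M.
Square: lon ⌊13.25566/2⌋ = 6; lat ⌊2.76812/1⌋ = 2.
Subsquare: lon ⌊1.25566/0.0833333⌋ = 15 → p; lat ⌊0.76812/0.0416667⌋ = 18 → s.
Extended square: lon ⌊0.00566/0.00833333⌋ = 0; lat ⌊0.01812/0.00416667⌋ = 4.

JM62ps04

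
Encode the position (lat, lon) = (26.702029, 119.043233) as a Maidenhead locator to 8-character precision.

OL96mq58

Shift to the Maidenhead origin (180°W, 90°S): lon 299.04323, lat 116.70203.
Field: lon ⌊299.04323/20⌋ = 14 → O; lat ⌊116.70203/10⌋ = 11 → L.
Square: lon ⌊19.04323/2⌋ = 9; lat ⌊6.70203/1⌋ = 6.
Subsquare: lon ⌊1.04323/0.0833333⌋ = 12 → m; lat ⌊0.70203/0.0416667⌋ = 16 → q.
Extended square: lon ⌊0.04323/0.00833333⌋ = 5; lat ⌊0.03536/0.00416667⌋ = 8.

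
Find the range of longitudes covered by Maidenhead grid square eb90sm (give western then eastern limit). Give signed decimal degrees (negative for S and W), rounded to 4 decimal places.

-80.5000, -80.4167

Field E=4, B=1: +4·20° lon, +1·10° lat → SW at lon -100°, lat -80°.
Square 9, 0: +9·2° lon, +0·1° lat → SW at lon -82°, lat -80°.
Subsquare s=18, m=12: +18·0.0833333° lon, +12·0.0416667° lat → SW at lon -80.5°, lat -79.5°.
Cell spans 0.0833333° lon × 0.0416667° lat.
west -80.5000, east -80.4167.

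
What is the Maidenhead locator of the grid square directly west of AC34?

Longitude square 3; −1 → 2.
The latitude characters are unchanged.

AC24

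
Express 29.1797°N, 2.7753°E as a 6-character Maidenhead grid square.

Shift to the Maidenhead origin (180°W, 90°S): lon 182.7753, lat 119.1797.
Field: lon ⌊182.7753/20⌋ = 9 → J; lat ⌊119.1797/10⌋ = 11 → L.
Square: lon ⌊2.7753/2⌋ = 1; lat ⌊9.1797/1⌋ = 9.
Subsquare: lon ⌊0.7753/0.0833333⌋ = 9 → j; lat ⌊0.1797/0.0416667⌋ = 4 → e.

JL19je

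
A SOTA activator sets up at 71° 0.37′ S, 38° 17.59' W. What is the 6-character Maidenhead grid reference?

Offset from 180°W / 90°S: lon 141.7068°, lat 18.9938°.
Field: 141.7068/20 → 7 → H, 18.9938/10 → 1 → B; chars HB.
Square: 1.7068/2 → 0, 8.9938/1 → 8; chars 08.
Subsquare: 1.7068/0.0833333 → 20 → u, 0.9938/0.0416667 → 23 → x; chars ux.

HB08ux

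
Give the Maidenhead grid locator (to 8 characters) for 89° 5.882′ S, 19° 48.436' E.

Add 180° to longitude and 90° to latitude: 199.80727, 0.90197.
Field (20°×10°, letters A–R): lon ⌊199.80727/20⌋ = 9 → J; lat ⌊0.90197/10⌋ = 0 → A.
Square (2°×1°, digits 0–9): lon ⌊19.80727/2⌋ = 9; lat ⌊0.90197/1⌋ = 0.
Subsquare (5′×2.5′, letters a–x): lon ⌊1.80727/0.0833333⌋ = 21 → v; lat ⌊0.90197/0.0416667⌋ = 21 → v.
Extended square (30″×15″, digits 0–9): lon ⌊0.05727/0.00833333⌋ = 6; lat ⌊0.02697/0.00416667⌋ = 6.

JA90vv66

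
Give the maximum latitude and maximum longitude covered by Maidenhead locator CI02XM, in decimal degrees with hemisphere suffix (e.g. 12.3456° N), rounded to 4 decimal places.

Field C=2, I=8: +2·20° lon, +8·10° lat → SW at lon -140°, lat -10°.
Square 0, 2: +0·2° lon, +2·1° lat → SW at lon -140°, lat -8°.
Subsquare x=23, m=12: +23·0.0833333° lon, +12·0.0416667° lat → SW at lon -138.083°, lat -7.5°.
Cell spans 0.0833333° lon × 0.0416667° lat. NE corner is SW corner plus one full cell.
latitude 7.4583° S, longitude 138.0000° W.

7.4583° S, 138.0000° W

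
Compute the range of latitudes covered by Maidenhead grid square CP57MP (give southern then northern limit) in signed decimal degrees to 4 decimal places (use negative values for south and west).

Field C=2, P=15: +2·20° lon, +15·10° lat → SW at lon -140°, lat 60°.
Square 5, 7: +5·2° lon, +7·1° lat → SW at lon -130°, lat 67°.
Subsquare m=12, p=15: +12·0.0833333° lon, +15·0.0416667° lat → SW at lon -129°, lat 67.625°.
Cell spans 0.0833333° lon × 0.0416667° lat.
south 67.6250, north 67.6667.

67.6250, 67.6667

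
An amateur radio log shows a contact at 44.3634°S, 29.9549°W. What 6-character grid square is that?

HE55ap

Offset from 180°W / 90°S: lon 150.0451°, lat 45.6366°.
Field: 150.0451/20 → 7 → H, 45.6366/10 → 4 → E; chars HE.
Square: 10.0451/2 → 5, 5.6366/1 → 5; chars 55.
Subsquare: 0.0451/0.0833333 → 0 → a, 0.6366/0.0416667 → 15 → p; chars ap.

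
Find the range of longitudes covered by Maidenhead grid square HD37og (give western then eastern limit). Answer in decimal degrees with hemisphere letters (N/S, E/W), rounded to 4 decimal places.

32.8333° W, 32.7500° W

Field H=7, D=3: +7·20° lon, +3·10° lat → SW at lon -40°, lat -60°.
Square 3, 7: +3·2° lon, +7·1° lat → SW at lon -34°, lat -53°.
Subsquare o=14, g=6: +14·0.0833333° lon, +6·0.0416667° lat → SW at lon -32.8333°, lat -52.75°.
Cell spans 0.0833333° lon × 0.0416667° lat.
west 32.8333° W, east 32.7500° W.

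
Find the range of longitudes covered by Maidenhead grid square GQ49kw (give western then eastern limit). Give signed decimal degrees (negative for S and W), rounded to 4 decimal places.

-51.1667, -51.0833

Field G=6, Q=16: +6·20° lon, +16·10° lat → SW at lon -60°, lat 70°.
Square 4, 9: +4·2° lon, +9·1° lat → SW at lon -52°, lat 79°.
Subsquare k=10, w=22: +10·0.0833333° lon, +22·0.0416667° lat → SW at lon -51.1667°, lat 79.9167°.
Cell spans 0.0833333° lon × 0.0416667° lat.
west -51.1667, east -51.0833.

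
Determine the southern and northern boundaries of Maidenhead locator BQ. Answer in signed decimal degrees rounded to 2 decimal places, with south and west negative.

70.00, 80.00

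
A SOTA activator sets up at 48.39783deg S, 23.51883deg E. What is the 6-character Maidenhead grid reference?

KE11so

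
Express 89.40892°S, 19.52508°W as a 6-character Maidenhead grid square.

IA00fo

Offset from 180°W / 90°S: lon 160.4749°, lat 0.5911°.
Field (20°×10°, letters A–R): lon ⌊160.4749/20⌋ = 8 → I; lat ⌊0.5911/10⌋ = 0 → A.
Square (2°×1°, digits 0–9): lon ⌊0.4749/2⌋ = 0; lat ⌊0.5911/1⌋ = 0.
Subsquare (5′×2.5′, letters a–x): lon ⌊0.4749/0.0833333⌋ = 5 → f; lat ⌊0.5911/0.0416667⌋ = 14 → o.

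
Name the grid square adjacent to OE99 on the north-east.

PF00

Longitude square 9; +1 → 10, wraps to 0, carry into field.
Longitude field O = 14; +1 → 15 = P.
Latitude square 9; +1 → 10, wraps to 0, carry into field.
Latitude field E = 4; +1 → 5 = F.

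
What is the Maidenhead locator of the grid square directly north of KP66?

KP67

Latitude square 6; +1 → 7.
The longitude characters are unchanged.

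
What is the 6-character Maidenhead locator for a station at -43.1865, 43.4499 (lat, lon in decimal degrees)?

Add 180° to longitude and 90° to latitude: 223.4499, 46.8135.
Field: 223.4499/20 → 11 → L, 46.8135/10 → 4 → E; chars LE.
Square: 3.4499/2 → 1, 6.8135/1 → 6; chars 16.
Subsquare: 1.4499/0.0833333 → 17 → r, 0.8135/0.0416667 → 19 → t; chars rt.

LE16rt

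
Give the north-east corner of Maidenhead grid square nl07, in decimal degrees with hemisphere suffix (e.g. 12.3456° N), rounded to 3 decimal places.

Field N=13, L=11: +13·20° lon, +11·10° lat → SW at lon 80°, lat 20°.
Square 0, 7: +0·2° lon, +7·1° lat → SW at lon 80°, lat 27°.
Cell spans 2° lon × 1° lat. NE corner is SW corner plus one full cell.
latitude 28.000° N, longitude 82.000° E.

28.000° N, 82.000° E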